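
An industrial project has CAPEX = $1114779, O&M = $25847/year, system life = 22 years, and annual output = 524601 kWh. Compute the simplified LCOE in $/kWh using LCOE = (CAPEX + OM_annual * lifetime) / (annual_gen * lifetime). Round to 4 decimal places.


Total cost = CAPEX + OM * lifetime = 1114779 + 25847 * 22 = 1114779 + 568634 = 1683413
Total generation = annual * lifetime = 524601 * 22 = 11541222 kWh
LCOE = 1683413 / 11541222
LCOE = 0.1459 $/kWh

0.1459


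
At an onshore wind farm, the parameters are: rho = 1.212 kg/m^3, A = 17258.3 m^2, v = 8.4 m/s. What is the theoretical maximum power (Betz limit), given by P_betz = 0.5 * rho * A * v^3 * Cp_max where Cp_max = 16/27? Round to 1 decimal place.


The Betz coefficient Cp_max = 16/27 = 0.5926
v^3 = 8.4^3 = 592.704
P_betz = 0.5 * rho * A * v^3 * Cp_max
P_betz = 0.5 * 1.212 * 17258.3 * 592.704 * 0.5926
P_betz = 3673370.3 W

3673370.3


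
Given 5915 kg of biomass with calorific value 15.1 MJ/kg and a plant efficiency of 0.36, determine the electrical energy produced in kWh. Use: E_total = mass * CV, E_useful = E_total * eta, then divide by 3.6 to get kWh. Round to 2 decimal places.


Total energy = mass * CV = 5915 * 15.1 = 89316.5 MJ
Useful energy = total * eta = 89316.5 * 0.36 = 32153.94 MJ
Convert to kWh: 32153.94 / 3.6
Useful energy = 8931.65 kWh

8931.65


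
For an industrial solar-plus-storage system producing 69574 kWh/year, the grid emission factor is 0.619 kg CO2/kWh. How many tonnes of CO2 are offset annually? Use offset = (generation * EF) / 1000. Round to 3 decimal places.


CO2 offset in kg = generation * emission_factor
CO2 offset = 69574 * 0.619 = 43066.31 kg
Convert to tonnes:
  CO2 offset = 43066.31 / 1000 = 43.066 tonnes

43.066


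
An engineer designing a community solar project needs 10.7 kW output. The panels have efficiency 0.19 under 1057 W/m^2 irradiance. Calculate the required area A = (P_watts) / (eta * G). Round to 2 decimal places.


Convert target power to watts: P = 10.7 * 1000 = 10700.0 W
Compute denominator: eta * G = 0.19 * 1057 = 200.83
Required area A = P / (eta * G) = 10700.0 / 200.83
A = 53.28 m^2

53.28


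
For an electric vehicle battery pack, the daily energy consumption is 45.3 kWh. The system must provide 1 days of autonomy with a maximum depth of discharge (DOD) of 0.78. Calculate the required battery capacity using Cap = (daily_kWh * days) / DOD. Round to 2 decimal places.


Total energy needed = daily * days = 45.3 * 1 = 45.3 kWh
Account for depth of discharge:
  Cap = total_energy / DOD = 45.3 / 0.78
  Cap = 58.08 kWh

58.08


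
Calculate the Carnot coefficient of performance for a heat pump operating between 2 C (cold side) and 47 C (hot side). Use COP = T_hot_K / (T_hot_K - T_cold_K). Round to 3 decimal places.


Convert to Kelvin:
  T_hot = 47 + 273.15 = 320.15 K
  T_cold = 2 + 273.15 = 275.15 K
Apply Carnot COP formula:
  COP = T_hot_K / (T_hot_K - T_cold_K) = 320.15 / 45.0
  COP = 7.114

7.114


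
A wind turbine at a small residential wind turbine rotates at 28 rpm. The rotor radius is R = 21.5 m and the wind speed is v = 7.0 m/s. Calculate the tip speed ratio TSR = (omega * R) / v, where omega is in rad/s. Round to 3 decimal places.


Convert rotational speed to rad/s:
  omega = 28 * 2 * pi / 60 = 2.9322 rad/s
Compute tip speed:
  v_tip = omega * R = 2.9322 * 21.5 = 63.041 m/s
Tip speed ratio:
  TSR = v_tip / v_wind = 63.041 / 7.0 = 9.006

9.006


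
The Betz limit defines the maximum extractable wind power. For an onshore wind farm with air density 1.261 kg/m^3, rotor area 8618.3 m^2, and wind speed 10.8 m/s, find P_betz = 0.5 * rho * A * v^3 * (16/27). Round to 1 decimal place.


The Betz coefficient Cp_max = 16/27 = 0.5926
v^3 = 10.8^3 = 1259.712
P_betz = 0.5 * rho * A * v^3 * Cp_max
P_betz = 0.5 * 1.261 * 8618.3 * 1259.712 * 0.5926
P_betz = 4056338.4 W

4056338.4


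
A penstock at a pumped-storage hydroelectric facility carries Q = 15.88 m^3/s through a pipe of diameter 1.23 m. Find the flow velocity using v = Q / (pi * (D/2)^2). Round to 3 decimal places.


Compute pipe cross-sectional area:
  A = pi * (D/2)^2 = pi * (1.23/2)^2 = 1.1882 m^2
Calculate velocity:
  v = Q / A = 15.88 / 1.1882
  v = 13.364 m/s

13.364


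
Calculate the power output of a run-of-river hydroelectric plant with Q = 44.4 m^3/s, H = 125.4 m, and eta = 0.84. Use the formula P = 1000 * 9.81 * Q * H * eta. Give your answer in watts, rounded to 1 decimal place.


Apply the hydropower formula P = rho * g * Q * H * eta
rho * g = 1000 * 9.81 = 9810.0
P = 9810.0 * 44.4 * 125.4 * 0.84
P = 45880569.5 W

45880569.5


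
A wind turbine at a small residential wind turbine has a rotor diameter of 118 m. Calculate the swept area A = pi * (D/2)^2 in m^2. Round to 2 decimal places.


Compute the rotor radius:
  r = D / 2 = 118 / 2 = 59.0 m
Calculate swept area:
  A = pi * r^2 = pi * 59.0^2
  A = 10935.88 m^2

10935.88


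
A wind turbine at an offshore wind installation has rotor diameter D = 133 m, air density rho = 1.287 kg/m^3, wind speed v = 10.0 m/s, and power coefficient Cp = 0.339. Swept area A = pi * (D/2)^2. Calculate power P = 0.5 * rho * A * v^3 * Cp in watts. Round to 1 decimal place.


Step 1 -- Compute swept area:
  A = pi * (D/2)^2 = pi * (133/2)^2 = 13892.91 m^2
Step 2 -- Apply wind power equation:
  P = 0.5 * rho * A * v^3 * Cp
  v^3 = 10.0^3 = 1000.0
  P = 0.5 * 1.287 * 13892.91 * 1000.0 * 0.339
  P = 3030689.3 W

3030689.3


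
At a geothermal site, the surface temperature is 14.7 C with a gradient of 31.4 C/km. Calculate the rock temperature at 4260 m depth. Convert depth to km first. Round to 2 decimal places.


Convert depth to km: 4260 / 1000 = 4.26 km
Temperature increase = gradient * depth_km = 31.4 * 4.26 = 133.76 C
Temperature at depth = T_surface + delta_T = 14.7 + 133.76
T = 148.46 C

148.46


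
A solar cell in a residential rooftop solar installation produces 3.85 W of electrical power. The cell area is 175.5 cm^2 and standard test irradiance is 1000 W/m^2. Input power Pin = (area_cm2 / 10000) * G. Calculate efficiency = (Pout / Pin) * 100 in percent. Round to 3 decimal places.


First compute the input power:
  Pin = area_cm2 / 10000 * G = 175.5 / 10000 * 1000 = 17.55 W
Then compute efficiency:
  Efficiency = (Pout / Pin) * 100 = (3.85 / 17.55) * 100
  Efficiency = 21.937%

21.937


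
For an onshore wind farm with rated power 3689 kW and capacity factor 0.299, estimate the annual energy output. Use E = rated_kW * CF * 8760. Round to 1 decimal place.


Annual energy = rated_kW * capacity_factor * hours_per_year
Given: P_rated = 3689 kW, CF = 0.299, hours = 8760
E = 3689 * 0.299 * 8760
E = 9662376.4 kWh

9662376.4


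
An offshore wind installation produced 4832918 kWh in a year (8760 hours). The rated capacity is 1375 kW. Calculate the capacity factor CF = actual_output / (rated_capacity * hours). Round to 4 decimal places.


Capacity factor = actual output / maximum possible output
Maximum possible = rated * hours = 1375 * 8760 = 12045000 kWh
CF = 4832918 / 12045000
CF = 0.4012

0.4012


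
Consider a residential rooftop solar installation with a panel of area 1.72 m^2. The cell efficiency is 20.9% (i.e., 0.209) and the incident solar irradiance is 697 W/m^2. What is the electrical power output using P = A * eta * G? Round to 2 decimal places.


Use the solar power formula P = A * eta * G.
Given: A = 1.72 m^2, eta = 0.209, G = 697 W/m^2
P = 1.72 * 0.209 * 697
P = 250.56 W

250.56


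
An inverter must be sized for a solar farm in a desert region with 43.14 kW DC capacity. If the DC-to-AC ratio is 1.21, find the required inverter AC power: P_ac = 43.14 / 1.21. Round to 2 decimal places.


The inverter AC capacity is determined by the DC/AC ratio.
Given: P_dc = 43.14 kW, DC/AC ratio = 1.21
P_ac = P_dc / ratio = 43.14 / 1.21
P_ac = 35.65 kW

35.65


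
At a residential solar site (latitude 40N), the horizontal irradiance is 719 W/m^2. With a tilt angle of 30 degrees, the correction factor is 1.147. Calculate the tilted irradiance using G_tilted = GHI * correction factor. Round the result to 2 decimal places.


Identify the given values:
  GHI = 719 W/m^2, tilt correction factor = 1.147
Apply the formula G_tilted = GHI * factor:
  G_tilted = 719 * 1.147
  G_tilted = 824.69 W/m^2

824.69


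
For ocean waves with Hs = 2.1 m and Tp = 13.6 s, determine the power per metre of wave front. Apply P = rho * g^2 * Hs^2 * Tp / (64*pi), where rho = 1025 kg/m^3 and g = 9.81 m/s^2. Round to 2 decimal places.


Apply wave power formula:
  g^2 = 9.81^2 = 96.2361
  Hs^2 = 2.1^2 = 4.41
  Numerator = rho * g^2 * Hs^2 * Tp = 1025 * 96.2361 * 4.41 * 13.6 = 5916152.74
  Denominator = 64 * pi = 201.0619
  P = 5916152.74 / 201.0619 = 29424.53 W/m

29424.53


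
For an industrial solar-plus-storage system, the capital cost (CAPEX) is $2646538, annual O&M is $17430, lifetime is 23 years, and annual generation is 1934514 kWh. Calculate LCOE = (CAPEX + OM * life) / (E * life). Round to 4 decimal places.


Total cost = CAPEX + OM * lifetime = 2646538 + 17430 * 23 = 2646538 + 400890 = 3047428
Total generation = annual * lifetime = 1934514 * 23 = 44493822 kWh
LCOE = 3047428 / 44493822
LCOE = 0.0685 $/kWh

0.0685


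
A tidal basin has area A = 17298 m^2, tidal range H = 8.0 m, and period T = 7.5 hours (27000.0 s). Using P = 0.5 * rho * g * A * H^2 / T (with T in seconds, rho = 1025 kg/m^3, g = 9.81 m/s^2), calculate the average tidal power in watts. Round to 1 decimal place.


Convert period to seconds: T = 7.5 * 3600 = 27000.0 s
H^2 = 8.0^2 = 64.0
P = 0.5 * rho * g * A * H^2 / T
P = 0.5 * 1025 * 9.81 * 17298 * 64.0 / 27000.0
P = 206146.0 W

206146.0


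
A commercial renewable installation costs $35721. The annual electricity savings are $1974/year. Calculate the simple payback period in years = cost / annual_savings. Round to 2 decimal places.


Simple payback period = initial cost / annual savings
Payback = 35721 / 1974
Payback = 18.10 years

18.10


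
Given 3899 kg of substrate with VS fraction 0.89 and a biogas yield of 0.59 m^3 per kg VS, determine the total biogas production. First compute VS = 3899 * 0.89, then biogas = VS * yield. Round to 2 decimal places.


Compute volatile solids:
  VS = mass * VS_fraction = 3899 * 0.89 = 3470.11 kg
Calculate biogas volume:
  Biogas = VS * specific_yield = 3470.11 * 0.59
  Biogas = 2047.36 m^3

2047.36


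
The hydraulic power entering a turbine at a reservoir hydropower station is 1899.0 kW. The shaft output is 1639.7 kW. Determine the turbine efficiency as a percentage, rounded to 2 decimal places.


Turbine efficiency = (output power / input power) * 100
eta = (1639.7 / 1899.0) * 100
eta = 86.35%

86.35


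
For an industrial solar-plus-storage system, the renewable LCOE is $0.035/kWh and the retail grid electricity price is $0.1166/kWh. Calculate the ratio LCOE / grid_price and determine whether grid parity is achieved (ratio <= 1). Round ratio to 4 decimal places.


Compare LCOE to grid price:
  LCOE = $0.035/kWh, Grid price = $0.1166/kWh
  Ratio = LCOE / grid_price = 0.035 / 0.1166 = 0.3002
  Grid parity achieved (ratio <= 1)? yes

0.3002


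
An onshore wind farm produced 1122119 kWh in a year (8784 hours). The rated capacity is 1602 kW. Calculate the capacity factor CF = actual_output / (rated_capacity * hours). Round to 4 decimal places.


Capacity factor = actual output / maximum possible output
Maximum possible = rated * hours = 1602 * 8784 = 14071968 kWh
CF = 1122119 / 14071968
CF = 0.0797

0.0797


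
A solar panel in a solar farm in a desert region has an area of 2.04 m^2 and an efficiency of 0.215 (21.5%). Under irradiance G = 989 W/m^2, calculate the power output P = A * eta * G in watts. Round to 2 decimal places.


Use the solar power formula P = A * eta * G.
Given: A = 2.04 m^2, eta = 0.215, G = 989 W/m^2
P = 2.04 * 0.215 * 989
P = 433.78 W

433.78


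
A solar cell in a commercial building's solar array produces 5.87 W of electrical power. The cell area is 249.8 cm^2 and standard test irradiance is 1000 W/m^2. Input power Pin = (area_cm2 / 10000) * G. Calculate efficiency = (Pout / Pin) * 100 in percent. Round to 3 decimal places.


First compute the input power:
  Pin = area_cm2 / 10000 * G = 249.8 / 10000 * 1000 = 24.98 W
Then compute efficiency:
  Efficiency = (Pout / Pin) * 100 = (5.87 / 24.98) * 100
  Efficiency = 23.499%

23.499


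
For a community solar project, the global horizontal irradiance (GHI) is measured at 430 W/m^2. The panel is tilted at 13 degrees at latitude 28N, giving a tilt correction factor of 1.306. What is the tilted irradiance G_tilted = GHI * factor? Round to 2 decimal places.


Identify the given values:
  GHI = 430 W/m^2, tilt correction factor = 1.306
Apply the formula G_tilted = GHI * factor:
  G_tilted = 430 * 1.306
  G_tilted = 561.58 W/m^2

561.58


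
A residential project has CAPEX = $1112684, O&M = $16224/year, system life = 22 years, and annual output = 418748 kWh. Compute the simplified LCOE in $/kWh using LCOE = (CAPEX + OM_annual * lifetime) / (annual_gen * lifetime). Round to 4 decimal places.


Total cost = CAPEX + OM * lifetime = 1112684 + 16224 * 22 = 1112684 + 356928 = 1469612
Total generation = annual * lifetime = 418748 * 22 = 9212456 kWh
LCOE = 1469612 / 9212456
LCOE = 0.1595 $/kWh

0.1595


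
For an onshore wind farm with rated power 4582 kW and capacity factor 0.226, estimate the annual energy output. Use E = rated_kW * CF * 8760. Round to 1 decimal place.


Annual energy = rated_kW * capacity_factor * hours_per_year
Given: P_rated = 4582 kW, CF = 0.226, hours = 8760
E = 4582 * 0.226 * 8760
E = 9071260.3 kWh

9071260.3


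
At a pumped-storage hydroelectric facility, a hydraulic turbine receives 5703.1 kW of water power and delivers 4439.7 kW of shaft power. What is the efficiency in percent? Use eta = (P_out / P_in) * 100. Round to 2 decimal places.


Turbine efficiency = (output power / input power) * 100
eta = (4439.7 / 5703.1) * 100
eta = 77.85%

77.85


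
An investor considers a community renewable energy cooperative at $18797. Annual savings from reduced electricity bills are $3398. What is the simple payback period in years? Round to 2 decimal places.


Simple payback period = initial cost / annual savings
Payback = 18797 / 3398
Payback = 5.53 years

5.53


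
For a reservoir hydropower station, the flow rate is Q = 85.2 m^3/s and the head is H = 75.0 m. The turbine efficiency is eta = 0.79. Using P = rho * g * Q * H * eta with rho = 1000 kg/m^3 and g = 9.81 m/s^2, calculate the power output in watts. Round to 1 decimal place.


Apply the hydropower formula P = rho * g * Q * H * eta
rho * g = 1000 * 9.81 = 9810.0
P = 9810.0 * 85.2 * 75.0 * 0.79
P = 49521861.0 W

49521861.0


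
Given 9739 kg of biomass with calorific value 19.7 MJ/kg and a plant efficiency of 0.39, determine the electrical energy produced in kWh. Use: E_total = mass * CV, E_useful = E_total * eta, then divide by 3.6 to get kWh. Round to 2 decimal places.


Total energy = mass * CV = 9739 * 19.7 = 191858.3 MJ
Useful energy = total * eta = 191858.3 * 0.39 = 74824.74 MJ
Convert to kWh: 74824.74 / 3.6
Useful energy = 20784.65 kWh

20784.65


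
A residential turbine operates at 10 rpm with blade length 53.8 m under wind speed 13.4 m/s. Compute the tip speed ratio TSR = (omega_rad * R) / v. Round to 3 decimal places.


Convert rotational speed to rad/s:
  omega = 10 * 2 * pi / 60 = 1.0472 rad/s
Compute tip speed:
  v_tip = omega * R = 1.0472 * 53.8 = 56.339 m/s
Tip speed ratio:
  TSR = v_tip / v_wind = 56.339 / 13.4 = 4.204

4.204


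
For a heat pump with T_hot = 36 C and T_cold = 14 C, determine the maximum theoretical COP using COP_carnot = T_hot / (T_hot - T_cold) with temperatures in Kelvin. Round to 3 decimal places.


Convert to Kelvin:
  T_hot = 36 + 273.15 = 309.15 K
  T_cold = 14 + 273.15 = 287.15 K
Apply Carnot COP formula:
  COP = T_hot_K / (T_hot_K - T_cold_K) = 309.15 / 22.0
  COP = 14.052

14.052


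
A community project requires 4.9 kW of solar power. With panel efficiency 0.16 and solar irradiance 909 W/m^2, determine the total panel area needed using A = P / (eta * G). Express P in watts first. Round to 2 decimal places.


Convert target power to watts: P = 4.9 * 1000 = 4900.0 W
Compute denominator: eta * G = 0.16 * 909 = 145.44
Required area A = P / (eta * G) = 4900.0 / 145.44
A = 33.69 m^2

33.69


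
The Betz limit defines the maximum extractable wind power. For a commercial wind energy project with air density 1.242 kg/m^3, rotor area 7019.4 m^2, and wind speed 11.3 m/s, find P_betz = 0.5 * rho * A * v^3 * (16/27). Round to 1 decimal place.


The Betz coefficient Cp_max = 16/27 = 0.5926
v^3 = 11.3^3 = 1442.897
P_betz = 0.5 * rho * A * v^3 * Cp_max
P_betz = 0.5 * 1.242 * 7019.4 * 1442.897 * 0.5926
P_betz = 3727203.8 W

3727203.8


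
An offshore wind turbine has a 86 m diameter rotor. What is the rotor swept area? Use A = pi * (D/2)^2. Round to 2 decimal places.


Compute the rotor radius:
  r = D / 2 = 86 / 2 = 43.0 m
Calculate swept area:
  A = pi * r^2 = pi * 43.0^2
  A = 5808.80 m^2

5808.80


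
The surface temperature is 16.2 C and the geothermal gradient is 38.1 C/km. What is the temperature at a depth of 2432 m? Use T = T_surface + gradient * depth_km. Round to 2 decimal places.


Convert depth to km: 2432 / 1000 = 2.432 km
Temperature increase = gradient * depth_km = 38.1 * 2.432 = 92.66 C
Temperature at depth = T_surface + delta_T = 16.2 + 92.66
T = 108.86 C

108.86


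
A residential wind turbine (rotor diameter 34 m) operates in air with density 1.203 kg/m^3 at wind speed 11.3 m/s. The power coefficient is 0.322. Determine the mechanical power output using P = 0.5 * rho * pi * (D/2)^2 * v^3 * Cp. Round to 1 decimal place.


Step 1 -- Compute swept area:
  A = pi * (D/2)^2 = pi * (34/2)^2 = 907.92 m^2
Step 2 -- Apply wind power equation:
  P = 0.5 * rho * A * v^3 * Cp
  v^3 = 11.3^3 = 1442.897
  P = 0.5 * 1.203 * 907.92 * 1442.897 * 0.322
  P = 253731.6 W

253731.6


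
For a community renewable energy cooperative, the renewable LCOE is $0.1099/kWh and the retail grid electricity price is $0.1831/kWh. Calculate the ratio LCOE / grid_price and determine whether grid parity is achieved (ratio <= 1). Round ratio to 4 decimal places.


Compare LCOE to grid price:
  LCOE = $0.1099/kWh, Grid price = $0.1831/kWh
  Ratio = LCOE / grid_price = 0.1099 / 0.1831 = 0.6002
  Grid parity achieved (ratio <= 1)? yes

0.6002


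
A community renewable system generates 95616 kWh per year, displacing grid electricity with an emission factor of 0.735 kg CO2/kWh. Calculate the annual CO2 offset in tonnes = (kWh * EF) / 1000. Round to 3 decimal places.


CO2 offset in kg = generation * emission_factor
CO2 offset = 95616 * 0.735 = 70277.76 kg
Convert to tonnes:
  CO2 offset = 70277.76 / 1000 = 70.278 tonnes

70.278


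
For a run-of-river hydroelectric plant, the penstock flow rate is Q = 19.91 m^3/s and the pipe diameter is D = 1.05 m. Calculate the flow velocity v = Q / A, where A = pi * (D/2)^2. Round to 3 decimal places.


Compute pipe cross-sectional area:
  A = pi * (D/2)^2 = pi * (1.05/2)^2 = 0.8659 m^2
Calculate velocity:
  v = Q / A = 19.91 / 0.8659
  v = 22.993 m/s

22.993


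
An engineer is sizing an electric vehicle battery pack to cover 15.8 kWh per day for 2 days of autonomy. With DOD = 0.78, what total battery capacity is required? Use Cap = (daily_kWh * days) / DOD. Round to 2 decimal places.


Total energy needed = daily * days = 15.8 * 2 = 31.6 kWh
Account for depth of discharge:
  Cap = total_energy / DOD = 31.6 / 0.78
  Cap = 40.51 kWh

40.51


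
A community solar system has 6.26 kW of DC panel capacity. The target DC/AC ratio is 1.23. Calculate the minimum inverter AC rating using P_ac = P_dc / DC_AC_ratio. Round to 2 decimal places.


The inverter AC capacity is determined by the DC/AC ratio.
Given: P_dc = 6.26 kW, DC/AC ratio = 1.23
P_ac = P_dc / ratio = 6.26 / 1.23
P_ac = 5.09 kW

5.09


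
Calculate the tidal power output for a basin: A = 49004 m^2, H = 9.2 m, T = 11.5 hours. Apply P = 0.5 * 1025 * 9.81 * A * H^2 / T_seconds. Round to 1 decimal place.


Convert period to seconds: T = 11.5 * 3600 = 41400.0 s
H^2 = 9.2^2 = 84.64
P = 0.5 * rho * g * A * H^2 / T
P = 0.5 * 1025 * 9.81 * 49004 * 84.64 / 41400.0
P = 503697.4 W

503697.4


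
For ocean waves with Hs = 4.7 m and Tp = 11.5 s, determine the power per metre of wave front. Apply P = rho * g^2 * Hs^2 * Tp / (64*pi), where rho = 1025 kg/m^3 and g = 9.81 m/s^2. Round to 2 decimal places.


Apply wave power formula:
  g^2 = 9.81^2 = 96.2361
  Hs^2 = 4.7^2 = 22.09
  Numerator = rho * g^2 * Hs^2 * Tp = 1025 * 96.2361 * 22.09 * 11.5 = 25058521.11
  Denominator = 64 * pi = 201.0619
  P = 25058521.11 / 201.0619 = 124630.86 W/m

124630.86


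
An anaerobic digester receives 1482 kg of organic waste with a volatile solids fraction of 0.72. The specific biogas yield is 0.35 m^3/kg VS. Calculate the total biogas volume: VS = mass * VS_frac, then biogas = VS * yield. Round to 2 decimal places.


Compute volatile solids:
  VS = mass * VS_fraction = 1482 * 0.72 = 1067.04 kg
Calculate biogas volume:
  Biogas = VS * specific_yield = 1067.04 * 0.35
  Biogas = 373.46 m^3

373.46


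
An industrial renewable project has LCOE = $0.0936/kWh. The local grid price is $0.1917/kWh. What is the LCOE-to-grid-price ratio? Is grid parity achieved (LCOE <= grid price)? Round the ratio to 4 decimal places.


Compare LCOE to grid price:
  LCOE = $0.0936/kWh, Grid price = $0.1917/kWh
  Ratio = LCOE / grid_price = 0.0936 / 0.1917 = 0.4883
  Grid parity achieved (ratio <= 1)? yes

0.4883


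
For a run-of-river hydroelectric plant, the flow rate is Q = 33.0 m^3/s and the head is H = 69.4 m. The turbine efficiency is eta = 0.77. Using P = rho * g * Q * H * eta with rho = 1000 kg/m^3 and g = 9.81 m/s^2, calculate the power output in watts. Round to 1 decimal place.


Apply the hydropower formula P = rho * g * Q * H * eta
rho * g = 1000 * 9.81 = 9810.0
P = 9810.0 * 33.0 * 69.4 * 0.77
P = 17299483.7 W

17299483.7


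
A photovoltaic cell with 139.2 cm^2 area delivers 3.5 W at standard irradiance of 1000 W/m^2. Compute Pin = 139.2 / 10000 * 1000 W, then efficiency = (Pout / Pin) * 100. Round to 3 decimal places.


First compute the input power:
  Pin = area_cm2 / 10000 * G = 139.2 / 10000 * 1000 = 13.92 W
Then compute efficiency:
  Efficiency = (Pout / Pin) * 100 = (3.5 / 13.92) * 100
  Efficiency = 25.144%

25.144


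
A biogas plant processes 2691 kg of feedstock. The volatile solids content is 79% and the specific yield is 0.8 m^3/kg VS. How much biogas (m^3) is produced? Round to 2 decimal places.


Compute volatile solids:
  VS = mass * VS_fraction = 2691 * 0.79 = 2125.89 kg
Calculate biogas volume:
  Biogas = VS * specific_yield = 2125.89 * 0.8
  Biogas = 1700.71 m^3

1700.71


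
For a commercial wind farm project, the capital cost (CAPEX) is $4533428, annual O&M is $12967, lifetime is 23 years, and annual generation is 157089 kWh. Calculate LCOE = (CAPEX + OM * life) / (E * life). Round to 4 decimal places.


Total cost = CAPEX + OM * lifetime = 4533428 + 12967 * 23 = 4533428 + 298241 = 4831669
Total generation = annual * lifetime = 157089 * 23 = 3613047 kWh
LCOE = 4831669 / 3613047
LCOE = 1.3373 $/kWh

1.3373


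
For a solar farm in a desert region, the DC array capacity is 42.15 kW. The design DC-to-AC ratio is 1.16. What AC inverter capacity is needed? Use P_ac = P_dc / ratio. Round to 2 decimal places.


The inverter AC capacity is determined by the DC/AC ratio.
Given: P_dc = 42.15 kW, DC/AC ratio = 1.16
P_ac = P_dc / ratio = 42.15 / 1.16
P_ac = 36.34 kW

36.34


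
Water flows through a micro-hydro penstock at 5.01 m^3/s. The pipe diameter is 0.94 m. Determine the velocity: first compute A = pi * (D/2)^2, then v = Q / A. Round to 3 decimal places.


Compute pipe cross-sectional area:
  A = pi * (D/2)^2 = pi * (0.94/2)^2 = 0.694 m^2
Calculate velocity:
  v = Q / A = 5.01 / 0.694
  v = 7.219 m/s

7.219


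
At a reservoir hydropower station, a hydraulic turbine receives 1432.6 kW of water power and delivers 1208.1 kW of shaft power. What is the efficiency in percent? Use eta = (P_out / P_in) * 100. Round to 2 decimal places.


Turbine efficiency = (output power / input power) * 100
eta = (1208.1 / 1432.6) * 100
eta = 84.33%

84.33


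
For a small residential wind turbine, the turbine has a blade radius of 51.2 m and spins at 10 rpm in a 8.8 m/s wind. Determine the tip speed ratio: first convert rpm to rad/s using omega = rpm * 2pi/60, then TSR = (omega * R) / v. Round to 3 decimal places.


Convert rotational speed to rad/s:
  omega = 10 * 2 * pi / 60 = 1.0472 rad/s
Compute tip speed:
  v_tip = omega * R = 1.0472 * 51.2 = 53.617 m/s
Tip speed ratio:
  TSR = v_tip / v_wind = 53.617 / 8.8 = 6.093

6.093


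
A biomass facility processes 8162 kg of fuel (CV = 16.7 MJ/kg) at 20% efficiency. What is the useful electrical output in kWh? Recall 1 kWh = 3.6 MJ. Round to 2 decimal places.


Total energy = mass * CV = 8162 * 16.7 = 136305.4 MJ
Useful energy = total * eta = 136305.4 * 0.2 = 27261.08 MJ
Convert to kWh: 27261.08 / 3.6
Useful energy = 7572.52 kWh

7572.52


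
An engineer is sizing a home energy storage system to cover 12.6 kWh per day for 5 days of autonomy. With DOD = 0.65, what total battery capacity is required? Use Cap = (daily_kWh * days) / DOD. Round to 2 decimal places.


Total energy needed = daily * days = 12.6 * 5 = 63.0 kWh
Account for depth of discharge:
  Cap = total_energy / DOD = 63.0 / 0.65
  Cap = 96.92 kWh

96.92


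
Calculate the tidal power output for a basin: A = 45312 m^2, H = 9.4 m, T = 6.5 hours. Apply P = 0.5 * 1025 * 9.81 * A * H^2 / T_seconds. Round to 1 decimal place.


Convert period to seconds: T = 6.5 * 3600 = 23400.0 s
H^2 = 9.4^2 = 88.36
P = 0.5 * rho * g * A * H^2 / T
P = 0.5 * 1025 * 9.81 * 45312 * 88.36 / 23400.0
P = 860232.7 W

860232.7


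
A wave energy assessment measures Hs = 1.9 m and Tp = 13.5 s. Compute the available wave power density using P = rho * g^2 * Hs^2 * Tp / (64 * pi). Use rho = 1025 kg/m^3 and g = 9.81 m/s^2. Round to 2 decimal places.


Apply wave power formula:
  g^2 = 9.81^2 = 96.2361
  Hs^2 = 1.9^2 = 3.61
  Numerator = rho * g^2 * Hs^2 * Tp = 1025 * 96.2361 * 3.61 * 13.5 = 4807317.99
  Denominator = 64 * pi = 201.0619
  P = 4807317.99 / 201.0619 = 23909.64 W/m

23909.64


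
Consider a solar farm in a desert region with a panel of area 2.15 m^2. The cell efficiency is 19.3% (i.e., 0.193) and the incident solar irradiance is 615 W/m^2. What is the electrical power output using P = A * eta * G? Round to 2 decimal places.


Use the solar power formula P = A * eta * G.
Given: A = 2.15 m^2, eta = 0.193, G = 615 W/m^2
P = 2.15 * 0.193 * 615
P = 255.19 W

255.19


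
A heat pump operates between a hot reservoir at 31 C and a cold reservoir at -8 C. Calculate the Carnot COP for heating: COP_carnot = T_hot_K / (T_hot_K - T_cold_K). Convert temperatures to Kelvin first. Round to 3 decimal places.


Convert to Kelvin:
  T_hot = 31 + 273.15 = 304.15 K
  T_cold = -8 + 273.15 = 265.15 K
Apply Carnot COP formula:
  COP = T_hot_K / (T_hot_K - T_cold_K) = 304.15 / 39.0
  COP = 7.799

7.799


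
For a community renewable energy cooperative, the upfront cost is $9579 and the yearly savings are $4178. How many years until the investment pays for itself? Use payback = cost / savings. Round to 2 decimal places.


Simple payback period = initial cost / annual savings
Payback = 9579 / 4178
Payback = 2.29 years

2.29


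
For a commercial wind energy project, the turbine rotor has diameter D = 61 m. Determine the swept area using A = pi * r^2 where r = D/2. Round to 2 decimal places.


Compute the rotor radius:
  r = D / 2 = 61 / 2 = 30.5 m
Calculate swept area:
  A = pi * r^2 = pi * 30.5^2
  A = 2922.47 m^2

2922.47


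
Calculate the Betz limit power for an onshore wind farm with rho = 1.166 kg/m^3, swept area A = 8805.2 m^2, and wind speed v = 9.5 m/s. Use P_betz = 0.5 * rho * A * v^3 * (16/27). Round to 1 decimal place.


The Betz coefficient Cp_max = 16/27 = 0.5926
v^3 = 9.5^3 = 857.375
P_betz = 0.5 * rho * A * v^3 * Cp_max
P_betz = 0.5 * 1.166 * 8805.2 * 857.375 * 0.5926
P_betz = 2608163.5 W

2608163.5


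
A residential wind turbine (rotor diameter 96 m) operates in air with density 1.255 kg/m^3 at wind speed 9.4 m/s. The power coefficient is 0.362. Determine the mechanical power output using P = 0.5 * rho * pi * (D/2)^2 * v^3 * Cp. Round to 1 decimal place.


Step 1 -- Compute swept area:
  A = pi * (D/2)^2 = pi * (96/2)^2 = 7238.23 m^2
Step 2 -- Apply wind power equation:
  P = 0.5 * rho * A * v^3 * Cp
  v^3 = 9.4^3 = 830.584
  P = 0.5 * 1.255 * 7238.23 * 830.584 * 0.362
  P = 1365646.2 W

1365646.2


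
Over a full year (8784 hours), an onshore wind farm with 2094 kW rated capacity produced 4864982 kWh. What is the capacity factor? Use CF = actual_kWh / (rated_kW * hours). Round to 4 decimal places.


Capacity factor = actual output / maximum possible output
Maximum possible = rated * hours = 2094 * 8784 = 18393696 kWh
CF = 4864982 / 18393696
CF = 0.2645

0.2645


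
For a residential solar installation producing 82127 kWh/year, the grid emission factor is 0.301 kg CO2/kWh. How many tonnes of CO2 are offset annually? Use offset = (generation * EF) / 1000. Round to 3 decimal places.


CO2 offset in kg = generation * emission_factor
CO2 offset = 82127 * 0.301 = 24720.23 kg
Convert to tonnes:
  CO2 offset = 24720.23 / 1000 = 24.720 tonnes

24.720


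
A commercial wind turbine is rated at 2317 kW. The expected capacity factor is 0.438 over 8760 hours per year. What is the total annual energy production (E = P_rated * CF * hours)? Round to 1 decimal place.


Annual energy = rated_kW * capacity_factor * hours_per_year
Given: P_rated = 2317 kW, CF = 0.438, hours = 8760
E = 2317 * 0.438 * 8760
E = 8890051.0 kWh

8890051.0


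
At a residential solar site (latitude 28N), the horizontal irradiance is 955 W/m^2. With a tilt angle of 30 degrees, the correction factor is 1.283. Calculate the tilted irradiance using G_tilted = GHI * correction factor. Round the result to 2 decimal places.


Identify the given values:
  GHI = 955 W/m^2, tilt correction factor = 1.283
Apply the formula G_tilted = GHI * factor:
  G_tilted = 955 * 1.283
  G_tilted = 1225.27 W/m^2

1225.27


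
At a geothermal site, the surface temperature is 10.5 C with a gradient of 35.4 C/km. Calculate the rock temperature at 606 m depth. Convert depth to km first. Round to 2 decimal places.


Convert depth to km: 606 / 1000 = 0.606 km
Temperature increase = gradient * depth_km = 35.4 * 0.606 = 21.45 C
Temperature at depth = T_surface + delta_T = 10.5 + 21.45
T = 31.95 C

31.95


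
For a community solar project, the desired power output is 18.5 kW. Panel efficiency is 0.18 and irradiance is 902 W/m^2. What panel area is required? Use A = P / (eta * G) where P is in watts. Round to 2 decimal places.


Convert target power to watts: P = 18.5 * 1000 = 18500.0 W
Compute denominator: eta * G = 0.18 * 902 = 162.36
Required area A = P / (eta * G) = 18500.0 / 162.36
A = 113.94 m^2

113.94


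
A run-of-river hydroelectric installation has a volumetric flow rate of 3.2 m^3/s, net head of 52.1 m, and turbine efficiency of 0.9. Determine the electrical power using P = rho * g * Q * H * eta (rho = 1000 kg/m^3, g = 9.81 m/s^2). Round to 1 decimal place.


Apply the hydropower formula P = rho * g * Q * H * eta
rho * g = 1000 * 9.81 = 9810.0
P = 9810.0 * 3.2 * 52.1 * 0.9
P = 1471970.9 W

1471970.9


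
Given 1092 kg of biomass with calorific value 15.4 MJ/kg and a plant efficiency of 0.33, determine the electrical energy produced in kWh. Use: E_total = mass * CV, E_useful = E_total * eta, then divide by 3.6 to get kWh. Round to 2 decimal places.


Total energy = mass * CV = 1092 * 15.4 = 16816.8 MJ
Useful energy = total * eta = 16816.8 * 0.33 = 5549.54 MJ
Convert to kWh: 5549.54 / 3.6
Useful energy = 1541.54 kWh

1541.54


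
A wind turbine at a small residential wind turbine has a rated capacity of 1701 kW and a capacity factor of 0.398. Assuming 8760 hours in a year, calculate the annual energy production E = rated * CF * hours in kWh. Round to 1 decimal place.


Annual energy = rated_kW * capacity_factor * hours_per_year
Given: P_rated = 1701 kW, CF = 0.398, hours = 8760
E = 1701 * 0.398 * 8760
E = 5930502.5 kWh

5930502.5


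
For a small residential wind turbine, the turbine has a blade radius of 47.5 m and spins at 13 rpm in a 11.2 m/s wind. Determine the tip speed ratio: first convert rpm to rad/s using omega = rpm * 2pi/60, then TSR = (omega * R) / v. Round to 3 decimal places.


Convert rotational speed to rad/s:
  omega = 13 * 2 * pi / 60 = 1.3614 rad/s
Compute tip speed:
  v_tip = omega * R = 1.3614 * 47.5 = 64.664 m/s
Tip speed ratio:
  TSR = v_tip / v_wind = 64.664 / 11.2 = 5.774

5.774


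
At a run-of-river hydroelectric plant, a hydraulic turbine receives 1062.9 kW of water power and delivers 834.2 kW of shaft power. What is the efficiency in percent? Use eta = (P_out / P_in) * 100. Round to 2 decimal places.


Turbine efficiency = (output power / input power) * 100
eta = (834.2 / 1062.9) * 100
eta = 78.48%

78.48


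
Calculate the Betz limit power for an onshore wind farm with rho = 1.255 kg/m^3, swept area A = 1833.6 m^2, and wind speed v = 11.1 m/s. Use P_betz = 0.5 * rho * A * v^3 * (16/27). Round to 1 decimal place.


The Betz coefficient Cp_max = 16/27 = 0.5926
v^3 = 11.1^3 = 1367.631
P_betz = 0.5 * rho * A * v^3 * Cp_max
P_betz = 0.5 * 1.255 * 1833.6 * 1367.631 * 0.5926
P_betz = 932488.5 W

932488.5


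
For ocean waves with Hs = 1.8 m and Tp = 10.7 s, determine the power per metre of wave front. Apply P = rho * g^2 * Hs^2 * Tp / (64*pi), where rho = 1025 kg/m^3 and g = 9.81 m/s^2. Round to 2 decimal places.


Apply wave power formula:
  g^2 = 9.81^2 = 96.2361
  Hs^2 = 1.8^2 = 3.24
  Numerator = rho * g^2 * Hs^2 * Tp = 1025 * 96.2361 * 3.24 * 10.7 = 3419720.94
  Denominator = 64 * pi = 201.0619
  P = 3419720.94 / 201.0619 = 17008.30 W/m

17008.30


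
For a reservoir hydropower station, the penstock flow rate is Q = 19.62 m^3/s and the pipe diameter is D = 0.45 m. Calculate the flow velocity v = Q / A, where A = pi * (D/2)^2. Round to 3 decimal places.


Compute pipe cross-sectional area:
  A = pi * (D/2)^2 = pi * (0.45/2)^2 = 0.159 m^2
Calculate velocity:
  v = Q / A = 19.62 / 0.159
  v = 123.363 m/s

123.363


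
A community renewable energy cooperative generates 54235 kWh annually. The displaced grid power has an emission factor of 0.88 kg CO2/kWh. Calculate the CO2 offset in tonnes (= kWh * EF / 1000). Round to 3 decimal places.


CO2 offset in kg = generation * emission_factor
CO2 offset = 54235 * 0.88 = 47726.8 kg
Convert to tonnes:
  CO2 offset = 47726.8 / 1000 = 47.727 tonnes

47.727


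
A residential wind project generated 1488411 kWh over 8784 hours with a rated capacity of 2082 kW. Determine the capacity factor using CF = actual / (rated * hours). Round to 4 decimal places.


Capacity factor = actual output / maximum possible output
Maximum possible = rated * hours = 2082 * 8784 = 18288288 kWh
CF = 1488411 / 18288288
CF = 0.0814

0.0814


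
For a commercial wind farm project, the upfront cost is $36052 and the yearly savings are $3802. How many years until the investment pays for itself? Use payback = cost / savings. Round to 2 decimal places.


Simple payback period = initial cost / annual savings
Payback = 36052 / 3802
Payback = 9.48 years

9.48


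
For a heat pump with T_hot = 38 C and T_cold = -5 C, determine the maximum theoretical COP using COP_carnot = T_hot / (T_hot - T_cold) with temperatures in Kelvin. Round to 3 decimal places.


Convert to Kelvin:
  T_hot = 38 + 273.15 = 311.15 K
  T_cold = -5 + 273.15 = 268.15 K
Apply Carnot COP formula:
  COP = T_hot_K / (T_hot_K - T_cold_K) = 311.15 / 43.0
  COP = 7.236

7.236


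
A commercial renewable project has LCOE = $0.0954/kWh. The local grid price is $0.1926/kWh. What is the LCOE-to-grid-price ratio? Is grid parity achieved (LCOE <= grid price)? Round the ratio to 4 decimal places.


Compare LCOE to grid price:
  LCOE = $0.0954/kWh, Grid price = $0.1926/kWh
  Ratio = LCOE / grid_price = 0.0954 / 0.1926 = 0.4953
  Grid parity achieved (ratio <= 1)? yes

0.4953


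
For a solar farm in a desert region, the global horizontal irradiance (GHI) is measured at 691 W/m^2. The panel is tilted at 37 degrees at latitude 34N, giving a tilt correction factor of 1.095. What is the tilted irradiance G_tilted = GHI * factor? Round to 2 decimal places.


Identify the given values:
  GHI = 691 W/m^2, tilt correction factor = 1.095
Apply the formula G_tilted = GHI * factor:
  G_tilted = 691 * 1.095
  G_tilted = 756.65 W/m^2

756.65


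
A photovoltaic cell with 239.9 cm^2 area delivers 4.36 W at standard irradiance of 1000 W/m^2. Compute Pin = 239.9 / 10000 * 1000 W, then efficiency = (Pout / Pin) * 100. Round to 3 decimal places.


First compute the input power:
  Pin = area_cm2 / 10000 * G = 239.9 / 10000 * 1000 = 23.99 W
Then compute efficiency:
  Efficiency = (Pout / Pin) * 100 = (4.36 / 23.99) * 100
  Efficiency = 18.174%

18.174


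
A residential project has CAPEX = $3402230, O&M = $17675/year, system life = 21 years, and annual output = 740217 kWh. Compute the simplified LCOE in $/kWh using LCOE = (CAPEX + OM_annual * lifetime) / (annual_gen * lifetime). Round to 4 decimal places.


Total cost = CAPEX + OM * lifetime = 3402230 + 17675 * 21 = 3402230 + 371175 = 3773405
Total generation = annual * lifetime = 740217 * 21 = 15544557 kWh
LCOE = 3773405 / 15544557
LCOE = 0.2427 $/kWh

0.2427


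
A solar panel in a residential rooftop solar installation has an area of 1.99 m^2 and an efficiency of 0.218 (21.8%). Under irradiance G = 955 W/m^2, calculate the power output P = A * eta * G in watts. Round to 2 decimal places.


Use the solar power formula P = A * eta * G.
Given: A = 1.99 m^2, eta = 0.218, G = 955 W/m^2
P = 1.99 * 0.218 * 955
P = 414.30 W

414.30


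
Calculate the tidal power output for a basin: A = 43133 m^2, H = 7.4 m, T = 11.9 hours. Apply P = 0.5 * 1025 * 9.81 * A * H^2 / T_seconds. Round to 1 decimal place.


Convert period to seconds: T = 11.9 * 3600 = 42840.0 s
H^2 = 7.4^2 = 54.76
P = 0.5 * rho * g * A * H^2 / T
P = 0.5 * 1025 * 9.81 * 43133 * 54.76 / 42840.0
P = 277195.7 W

277195.7


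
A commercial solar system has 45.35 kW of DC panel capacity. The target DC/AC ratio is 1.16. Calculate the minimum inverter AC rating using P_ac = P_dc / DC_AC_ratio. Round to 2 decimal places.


The inverter AC capacity is determined by the DC/AC ratio.
Given: P_dc = 45.35 kW, DC/AC ratio = 1.16
P_ac = P_dc / ratio = 45.35 / 1.16
P_ac = 39.09 kW

39.09


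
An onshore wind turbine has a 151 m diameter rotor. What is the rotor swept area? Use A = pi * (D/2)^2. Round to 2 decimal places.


Compute the rotor radius:
  r = D / 2 = 151 / 2 = 75.5 m
Calculate swept area:
  A = pi * r^2 = pi * 75.5^2
  A = 17907.86 m^2

17907.86


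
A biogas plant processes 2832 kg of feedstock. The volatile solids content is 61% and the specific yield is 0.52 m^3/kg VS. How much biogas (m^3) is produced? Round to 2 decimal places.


Compute volatile solids:
  VS = mass * VS_fraction = 2832 * 0.61 = 1727.52 kg
Calculate biogas volume:
  Biogas = VS * specific_yield = 1727.52 * 0.52
  Biogas = 898.31 m^3

898.31


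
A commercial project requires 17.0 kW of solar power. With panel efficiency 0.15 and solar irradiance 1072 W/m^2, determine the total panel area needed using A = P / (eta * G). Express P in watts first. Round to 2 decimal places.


Convert target power to watts: P = 17.0 * 1000 = 17000.0 W
Compute denominator: eta * G = 0.15 * 1072 = 160.8
Required area A = P / (eta * G) = 17000.0 / 160.8
A = 105.72 m^2

105.72


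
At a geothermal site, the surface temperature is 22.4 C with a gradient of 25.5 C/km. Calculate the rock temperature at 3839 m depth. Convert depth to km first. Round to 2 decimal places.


Convert depth to km: 3839 / 1000 = 3.839 km
Temperature increase = gradient * depth_km = 25.5 * 3.839 = 97.89 C
Temperature at depth = T_surface + delta_T = 22.4 + 97.89
T = 120.29 C

120.29
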